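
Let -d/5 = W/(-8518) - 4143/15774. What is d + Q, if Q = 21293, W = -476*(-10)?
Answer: 476923630441/22393822 ≈ 21297.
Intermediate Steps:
W = 4760
d = 91978595/22393822 (d = -5*(4760/(-8518) - 4143/15774) = -5*(4760*(-1/8518) - 4143*1/15774) = -5*(-2380/4259 - 1381/5258) = -5*(-18395719/22393822) = 91978595/22393822 ≈ 4.1073)
d + Q = 91978595/22393822 + 21293 = 476923630441/22393822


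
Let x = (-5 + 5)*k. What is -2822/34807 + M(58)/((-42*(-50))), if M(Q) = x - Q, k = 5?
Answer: -3972503/36547350 ≈ -0.10869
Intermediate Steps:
x = 0 (x = (-5 + 5)*5 = 0*5 = 0)
M(Q) = -Q (M(Q) = 0 - Q = -Q)
-2822/34807 + M(58)/((-42*(-50))) = -2822/34807 + (-1*58)/((-42*(-50))) = -2822*1/34807 - 58/2100 = -2822/34807 - 58*1/2100 = -2822/34807 - 29/1050 = -3972503/36547350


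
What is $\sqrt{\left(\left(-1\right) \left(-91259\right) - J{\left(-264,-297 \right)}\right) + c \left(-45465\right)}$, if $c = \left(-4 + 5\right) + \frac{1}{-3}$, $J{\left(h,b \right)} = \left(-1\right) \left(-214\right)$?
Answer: $\sqrt{60735} \approx 246.44$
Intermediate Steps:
$J{\left(h,b \right)} = 214$
$c = \frac{2}{3}$ ($c = 1 - \frac{1}{3} = \frac{2}{3} \approx 0.66667$)
$\sqrt{\left(\left(-1\right) \left(-91259\right) - J{\left(-264,-297 \right)}\right) + c \left(-45465\right)} = \sqrt{\left(\left(-1\right) \left(-91259\right) - 214\right) + \frac{2}{3} \left(-45465\right)} = \sqrt{\left(91259 - 214\right) - 30310} = \sqrt{91045 - 30310} = \sqrt{60735}$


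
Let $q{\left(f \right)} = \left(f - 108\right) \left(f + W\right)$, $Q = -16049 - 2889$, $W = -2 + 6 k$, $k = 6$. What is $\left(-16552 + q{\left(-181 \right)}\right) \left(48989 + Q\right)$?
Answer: $779252481$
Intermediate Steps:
$W = 34$ ($W = -2 + 6 \cdot 6 = -2 + 36 = 34$)
$Q = -18938$ ($Q = -16049 - 2889 = -18938$)
$q{\left(f \right)} = \left(-108 + f\right) \left(34 + f\right)$ ($q{\left(f \right)} = \left(f - 108\right) \left(f + 34\right) = \left(-108 + f\right) \left(34 + f\right)$)
$\left(-16552 + q{\left(-181 \right)}\right) \left(48989 + Q\right) = \left(-16552 - \left(-9722 - 32761\right)\right) \left(48989 - 18938\right) = \left(-16552 + \left(-3672 + 32761 + 13394\right)\right) 30051 = \left(-16552 + 42483\right) 30051 = 25931 \cdot 30051 = 779252481$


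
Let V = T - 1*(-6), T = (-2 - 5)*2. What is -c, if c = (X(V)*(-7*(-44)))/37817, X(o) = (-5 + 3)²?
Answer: -1232/37817 ≈ -0.032578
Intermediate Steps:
T = -14 (T = -7*2 = -14)
V = -8 (V = -14 - 1*(-6) = -14 + 6 = -8)
X(o) = 4 (X(o) = (-2)² = 4)
c = 1232/37817 (c = (4*(-7*(-44)))/37817 = (4*308)*(1/37817) = 1232*(1/37817) = 1232/37817 ≈ 0.032578)
-c = -1*1232/37817 = -1232/37817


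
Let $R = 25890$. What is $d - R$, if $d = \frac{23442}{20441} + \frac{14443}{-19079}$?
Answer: $- \frac{10096788471155}{389993839} \approx -25890.0$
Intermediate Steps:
$d = \frac{152020555}{389993839}$ ($d = 23442 \cdot \frac{1}{20441} + 14443 \left(- \frac{1}{19079}\right) = \frac{23442}{20441} - \frac{14443}{19079} = \frac{152020555}{389993839} \approx 0.3898$)
$d - R = \frac{152020555}{389993839} - 25890 = - \frac{10096788471155}{389993839}$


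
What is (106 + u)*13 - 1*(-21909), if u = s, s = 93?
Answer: 24496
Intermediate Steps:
u = 93
(106 + u)*13 - 1*(-21909) = (106 + 93)*13 - 1*(-21909) = 199*13 + 21909 = 2587 + 21909 = 24496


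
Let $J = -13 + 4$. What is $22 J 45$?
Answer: $-8910$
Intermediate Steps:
$J = -9$
$22 J 45 = 22 \left(-9\right) 45 = \left(-198\right) 45 = -8910$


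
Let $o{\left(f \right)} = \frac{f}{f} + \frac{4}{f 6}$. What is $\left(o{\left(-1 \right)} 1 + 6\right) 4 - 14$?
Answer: $\frac{34}{3} \approx 11.333$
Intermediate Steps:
$o{\left(f \right)} = 1 + \frac{2}{3 f}$ ($o{\left(f \right)} = 1 + \frac{4}{6 f} = 1 + 4 \frac{1}{6 f} = 1 + \frac{2}{3 f}$)
$\left(o{\left(-1 \right)} 1 + 6\right) 4 - 14 = \left(\frac{\frac{2}{3} - 1}{-1} \cdot 1 + 6\right) 4 - 14 = \left(\left(-1\right) \left(- \frac{1}{3}\right) 1 + 6\right) 4 - 14 = \left(\frac{1}{3} \cdot 1 + 6\right) 4 - 14 = \left(\frac{1}{3} + 6\right) 4 - 14 = \frac{19}{3} \cdot 4 - 14 = \frac{76}{3} - 14 = \frac{34}{3}$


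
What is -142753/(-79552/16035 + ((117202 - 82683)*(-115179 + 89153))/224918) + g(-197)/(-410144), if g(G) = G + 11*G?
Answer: 26399452434583778703/739469139310176968 ≈ 35.701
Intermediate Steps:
g(G) = 12*G
-142753/(-79552/16035 + ((117202 - 82683)*(-115179 + 89153))/224918) + g(-197)/(-410144) = -142753/(-79552/16035 + ((117202 - 82683)*(-115179 + 89153))/224918) + (12*(-197))/(-410144) = -142753/(-79552*1/16035 + (34519*(-26026))*(1/224918)) - 2364*(-1/410144) = -142753/(-79552/16035 - 898391494*1/224918) + 591/102536 = -142753/(-79552/16035 - 449195747/112459) + 591/102536 = -142753/(-7211800141513/1803280065) + 591/102536 = -142753*(-1803280065/7211800141513) + 591/102536 = 257423639118945/7211800141513 + 591/102536 = 26399452434583778703/739469139310176968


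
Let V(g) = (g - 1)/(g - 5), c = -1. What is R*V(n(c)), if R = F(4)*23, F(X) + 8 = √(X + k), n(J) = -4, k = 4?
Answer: -920/9 + 230*√2/9 ≈ -66.081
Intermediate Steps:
F(X) = -8 + √(4 + X) (F(X) = -8 + √(X + 4) = -8 + √(4 + X))
V(g) = (-1 + g)/(-5 + g)
R = -184 + 46*√2 (R = (-8 + √(4 + 4))*23 = (-8 + √8)*23 = (-8 + 2*√2)*23 = -184 + 46*√2 ≈ -118.95)
R*V(n(c)) = (-184 + 46*√2)*((-1 - 4)/(-5 - 4)) = (-184 + 46*√2)*(-5/(-9)) = (-184 + 46*√2)*(-⅑*(-5)) = (-184 + 46*√2)*(5/9) = -920/9 + 230*√2/9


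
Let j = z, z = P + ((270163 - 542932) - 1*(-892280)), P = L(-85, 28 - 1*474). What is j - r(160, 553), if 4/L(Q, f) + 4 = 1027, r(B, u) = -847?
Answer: 634626238/1023 ≈ 6.2036e+5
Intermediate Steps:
L(Q, f) = 4/1023 (L(Q, f) = 4/(-4 + 1027) = 4/1023)
P = 4/1023 ≈ 0.0039101
z = 633759757/1023 (z = 4/1023 + ((270163 - 542932) - 1*(-892280)) = 4/1023 + (-272769 + 892280) = 4/1023 + 619511 = 633759757/1023 ≈ 6.1951e+5)
j = 633759757/1023 ≈ 6.1951e+5
j - r(160, 553) = 633759757/1023 - 1*(-847) = 633759757/1023 + 847 = 634626238/1023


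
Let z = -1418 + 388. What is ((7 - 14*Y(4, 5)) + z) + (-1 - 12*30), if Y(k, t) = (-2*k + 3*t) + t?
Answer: -1552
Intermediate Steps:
z = -1030
Y(k, t) = -2*k + 4*t
((7 - 14*Y(4, 5)) + z) + (-1 - 12*30) = ((7 - 14*(-2*4 + 4*5)) - 1030) + (-1 - 12*30) = ((7 - 14*(-8 + 20)) - 1030) + (-1 - 360) = ((7 - 14*12) - 1030) - 361 = ((7 - 168) - 1030) - 361 = (-161 - 1030) - 361 = -1191 - 361 = -1552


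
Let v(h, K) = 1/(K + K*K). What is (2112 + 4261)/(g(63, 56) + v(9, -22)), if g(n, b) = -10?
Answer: -2944326/4619 ≈ -637.44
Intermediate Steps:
v(h, K) = 1/(K + K²)
(2112 + 4261)/(g(63, 56) + v(9, -22)) = (2112 + 4261)/(-10 + 1/((-22)*(1 - 22))) = 6373/(-10 - 1/22/(-21)) = 6373/(-10 - 1/22*(-1/21)) = 6373/(-10 + 1/462) = 6373/(-4619/462) = 6373*(-462/4619) = -2944326/4619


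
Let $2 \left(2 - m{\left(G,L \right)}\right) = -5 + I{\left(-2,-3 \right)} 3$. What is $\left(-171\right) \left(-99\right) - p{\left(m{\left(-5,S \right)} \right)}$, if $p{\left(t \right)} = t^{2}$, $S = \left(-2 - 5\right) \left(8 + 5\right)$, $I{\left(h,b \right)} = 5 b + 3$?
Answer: $\frac{65691}{4} \approx 16423.0$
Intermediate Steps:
$I{\left(h,b \right)} = 3 + 5 b$
$S = -91$ ($S = \left(-7\right) 13 = -91$)
$m{\left(G,L \right)} = \frac{45}{2}$ ($m{\left(G,L \right)} = 2 - \frac{-5 + \left(3 + 5 \left(-3\right)\right) 3}{2} = 2 - \frac{-5 + \left(3 - 15\right) 3}{2} = 2 - \frac{-5 - 36}{2} = 2 - - \frac{41}{2} = 2 + \frac{41}{2} = \frac{45}{2}$)
$\left(-171\right) \left(-99\right) - p{\left(m{\left(-5,S \right)} \right)} = \left(-171\right) \left(-99\right) - \left(\frac{45}{2}\right)^{2} = 16929 - \frac{2025}{4} = \frac{65691}{4}$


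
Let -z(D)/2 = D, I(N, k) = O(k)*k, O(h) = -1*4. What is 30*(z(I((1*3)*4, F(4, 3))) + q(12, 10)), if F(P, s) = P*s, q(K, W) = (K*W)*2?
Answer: 10080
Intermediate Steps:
O(h) = -4
q(K, W) = 2*K*W
I(N, k) = -4*k
z(D) = -2*D
30*(z(I((1*3)*4, F(4, 3))) + q(12, 10)) = 30*(-(-8)*4*3 + 2*12*10) = 30*(-(-8)*12 + 240) = 30*(-2*(-48) + 240) = 30*(96 + 240) = 30*336 = 10080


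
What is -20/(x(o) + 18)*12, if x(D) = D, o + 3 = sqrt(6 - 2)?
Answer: -240/17 ≈ -14.118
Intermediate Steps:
o = -1 (o = -3 + sqrt(6 - 2) = -3 + sqrt(4) = -3 + 2 = -1)
-20/(x(o) + 18)*12 = -20/(-1 + 18)*12 = -20/17*12 = -240/17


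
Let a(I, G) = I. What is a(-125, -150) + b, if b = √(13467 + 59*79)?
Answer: -125 + 4*√1133 ≈ 9.6403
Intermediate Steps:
b = 4*√1133 (b = √(13467 + 4661) = √18128 = 4*√1133 ≈ 134.64)
a(-125, -150) + b = -125 + 4*√1133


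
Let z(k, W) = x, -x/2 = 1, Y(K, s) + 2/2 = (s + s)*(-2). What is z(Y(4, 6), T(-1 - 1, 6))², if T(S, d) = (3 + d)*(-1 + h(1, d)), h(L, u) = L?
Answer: 4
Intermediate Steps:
Y(K, s) = -1 - 4*s (Y(K, s) = -1 + (s + s)*(-2) = -1 + (2*s)*(-2) = -1 - 4*s)
T(S, d) = 0 (T(S, d) = (3 + d)*(-1 + 1) = (3 + d)*0 = 0)
x = -2 (x = -2*1 = -2)
z(k, W) = -2
z(Y(4, 6), T(-1 - 1, 6))² = (-2)² = 4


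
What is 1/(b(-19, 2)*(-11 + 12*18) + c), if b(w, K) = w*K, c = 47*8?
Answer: -1/7414 ≈ -0.00013488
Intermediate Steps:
c = 376
b(w, K) = K*w
1/(b(-19, 2)*(-11 + 12*18) + c) = 1/((2*(-19))*(-11 + 12*18) + 376) = 1/(-38*(-11 + 216) + 376) = 1/(-38*205 + 376) = 1/(-7790 + 376) = 1/(-7414) = -1/7414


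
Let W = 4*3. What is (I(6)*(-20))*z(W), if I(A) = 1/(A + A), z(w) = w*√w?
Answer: -40*√3 ≈ -69.282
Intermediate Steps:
W = 12
z(w) = w^(3/2)
I(A) = 1/(2*A)
(I(6)*(-20))*z(W) = (((½)/6)*(-20))*12^(3/2) = (((½)*(⅙))*(-20))*(24*√3) = ((1/12)*(-20))*(24*√3) = -40*√3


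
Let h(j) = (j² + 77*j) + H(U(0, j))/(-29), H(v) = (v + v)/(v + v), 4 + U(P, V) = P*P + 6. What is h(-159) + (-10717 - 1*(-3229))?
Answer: 160949/29 ≈ 5550.0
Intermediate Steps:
U(P, V) = 2 + P² (U(P, V) = -4 + (P*P + 6) = -4 + (P² + 6) = -4 + (6 + P²) = 2 + P²)
H(v) = 1 (H(v) = (2*v)/((2*v)) = (2*v)*(1/(2*v)) = 1)
h(j) = -1/29 + j² + 77*j (h(j) = (j² + 77*j) + 1/(-29) = (j² + 77*j) + 1*(-1/29) = (j² + 77*j) - 1/29 = -1/29 + j² + 77*j)
h(-159) + (-10717 - 1*(-3229)) = (-1/29 + (-159)² + 77*(-159)) + (-10717 - 1*(-3229)) = (-1/29 + 25281 - 12243) + (-10717 + 3229) = 378101/29 - 7488 = 160949/29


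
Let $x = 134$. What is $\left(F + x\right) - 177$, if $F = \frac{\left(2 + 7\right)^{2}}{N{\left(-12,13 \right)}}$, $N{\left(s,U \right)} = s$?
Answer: $- \frac{199}{4} \approx -49.75$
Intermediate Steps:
$F = - \frac{27}{4}$ ($F = \frac{\left(2 + 7\right)^{2}}{-12} = 9^{2} \left(- \frac{1}{12}\right) = 81 \left(- \frac{1}{12}\right) = - \frac{27}{4} \approx -6.75$)
$\left(F + x\right) - 177 = \left(- \frac{27}{4} + 134\right) - 177 = \frac{509}{4} - 177 = - \frac{199}{4}$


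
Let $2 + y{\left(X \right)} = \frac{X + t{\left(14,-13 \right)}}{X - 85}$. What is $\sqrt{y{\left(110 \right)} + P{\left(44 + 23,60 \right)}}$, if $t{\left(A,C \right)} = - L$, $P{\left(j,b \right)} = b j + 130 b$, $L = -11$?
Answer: $\frac{\sqrt{295571}}{5} \approx 108.73$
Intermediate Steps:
$P{\left(j,b \right)} = 130 b + b j$
$t{\left(A,C \right)} = 11$ ($t{\left(A,C \right)} = \left(-1\right) \left(-11\right) = 11$)
$y{\left(X \right)} = -2 + \frac{11 + X}{-85 + X}$ ($y{\left(X \right)} = -2 + \frac{X + 11}{X - 85} = -2 + \frac{11 + X}{-85 + X}$)
$\sqrt{y{\left(110 \right)} + P{\left(44 + 23,60 \right)}} = \sqrt{\frac{181 - 110}{-85 + 110} + 60 \left(130 + \left(44 + 23\right)\right)} = \sqrt{\frac{181 - 110}{25} + 60 \left(130 + 67\right)} = \sqrt{\frac{1}{25} \cdot 71 + 60 \cdot 197} = \sqrt{\frac{71}{25} + 11820} = \sqrt{\frac{295571}{25}} = \frac{\sqrt{295571}}{5}$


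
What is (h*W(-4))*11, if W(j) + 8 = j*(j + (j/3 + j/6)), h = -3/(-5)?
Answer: 528/5 ≈ 105.60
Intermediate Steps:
h = ⅗ (h = -3*(-⅕) = ⅗ ≈ 0.60000)
W(j) = -8 + 3*j²/2 (W(j) = -8 + j*(j + (j/3 + j/6)) = -8 + j*(j + j/2) = -8 + j*(3*j/2) = -8 + 3*j²/2)
(h*W(-4))*11 = (3*(-8 + (3/2)*(-4)²)/5)*11 = (3*(-8 + (3/2)*16)/5)*11 = (3*(-8 + 24)/5)*11 = ((⅗)*16)*11 = (48/5)*11 = 528/5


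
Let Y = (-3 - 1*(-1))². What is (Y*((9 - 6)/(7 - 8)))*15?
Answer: -180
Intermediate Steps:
Y = 4 (Y = (-3 + 1)² = (-2)² = 4)
(Y*((9 - 6)/(7 - 8)))*15 = (4*((9 - 6)/(7 - 8)))*15 = (4*(3/(-1)))*15 = (4*(3*(-1)))*15 = (4*(-3))*15 = -12*15 = -180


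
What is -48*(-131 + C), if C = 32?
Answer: 4752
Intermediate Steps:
-48*(-131 + C) = -48*(-131 + 32) = -48*(-99) = 4752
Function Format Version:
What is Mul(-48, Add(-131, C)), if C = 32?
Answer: 4752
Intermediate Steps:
Mul(-48, Add(-131, C)) = Mul(-48, Add(-131, 32)) = Mul(-48, -99) = 4752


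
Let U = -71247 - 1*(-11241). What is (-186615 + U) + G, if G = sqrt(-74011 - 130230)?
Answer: -246621 + I*sqrt(204241) ≈ -2.4662e+5 + 451.93*I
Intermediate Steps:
U = -60006 (U = -71247 + 11241 = -60006)
G = I*sqrt(204241) (G = sqrt(-204241) = I*sqrt(204241) ≈ 451.93*I)
(-186615 + U) + G = (-186615 - 60006) + I*sqrt(204241) = -246621 + I*sqrt(204241)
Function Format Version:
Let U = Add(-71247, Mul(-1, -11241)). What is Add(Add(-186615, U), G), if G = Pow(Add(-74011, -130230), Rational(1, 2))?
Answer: Add(-246621, Mul(I, Pow(204241, Rational(1, 2)))) ≈ Add(-2.4662e+5, Mul(451.93, I))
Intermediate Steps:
U = -60006 (U = Add(-71247, 11241) = -60006)
G = Mul(I, Pow(204241, Rational(1, 2))) (G = Pow(-204241, Rational(1, 2)) = Mul(I, Pow(204241, Rational(1, 2))) ≈ Mul(451.93, I))
Add(Add(-186615, U), G) = Add(Add(-186615, -60006), Mul(I, Pow(204241, Rational(1, 2)))) = Add(-246621, Mul(I, Pow(204241, Rational(1, 2))))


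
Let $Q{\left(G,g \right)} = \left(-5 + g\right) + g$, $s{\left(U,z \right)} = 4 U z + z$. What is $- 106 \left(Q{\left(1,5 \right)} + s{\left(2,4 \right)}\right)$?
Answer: $-4346$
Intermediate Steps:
$s{\left(U,z \right)} = z + 4 U z$ ($s{\left(U,z \right)} = 4 U z + z = z + 4 U z$)
$Q{\left(G,g \right)} = -5 + 2 g$
$- 106 \left(Q{\left(1,5 \right)} + s{\left(2,4 \right)}\right) = - 106 \left(\left(-5 + 2 \cdot 5\right) + 4 \left(1 + 4 \cdot 2\right)\right) = - 106 \left(\left(-5 + 10\right) + 4 \left(1 + 8\right)\right) = - 106 \left(5 + 4 \cdot 9\right) = - 106 \left(5 + 36\right) = \left(-106\right) 41 = -4346$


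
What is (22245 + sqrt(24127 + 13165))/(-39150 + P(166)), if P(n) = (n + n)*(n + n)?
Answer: 22245/71074 + sqrt(9323)/35537 ≈ 0.31570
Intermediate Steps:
P(n) = 4*n**2 (P(n) = (2*n)*(2*n) = 4*n**2)
(22245 + sqrt(24127 + 13165))/(-39150 + P(166)) = (22245 + sqrt(24127 + 13165))/(-39150 + 4*166**2) = (22245 + sqrt(37292))/(-39150 + 4*27556) = (22245 + 2*sqrt(9323))/(-39150 + 110224) = (22245 + 2*sqrt(9323))/71074 = (22245 + 2*sqrt(9323))*(1/71074) = 22245/71074 + sqrt(9323)/35537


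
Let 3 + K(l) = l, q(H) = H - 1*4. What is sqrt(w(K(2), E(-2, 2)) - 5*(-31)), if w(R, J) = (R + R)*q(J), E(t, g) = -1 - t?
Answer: sqrt(161) ≈ 12.689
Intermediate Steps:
q(H) = -4 + H (q(H) = H - 4 = -4 + H)
K(l) = -3 + l
w(R, J) = 2*R*(-4 + J) (w(R, J) = (R + R)*(-4 + J) = (2*R)*(-4 + J) = 2*R*(-4 + J))
sqrt(w(K(2), E(-2, 2)) - 5*(-31)) = sqrt(2*(-3 + 2)*(-4 + (-1 - 1*(-2))) - 5*(-31)) = sqrt(2*(-1)*(-4 + (-1 + 2)) + 155) = sqrt(2*(-1)*(-4 + 1) + 155) = sqrt(2*(-1)*(-3) + 155) = sqrt(6 + 155) = sqrt(161)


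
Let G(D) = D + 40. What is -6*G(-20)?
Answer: -120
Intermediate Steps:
G(D) = 40 + D
-6*G(-20) = -6*(40 - 20) = -6*20 = -120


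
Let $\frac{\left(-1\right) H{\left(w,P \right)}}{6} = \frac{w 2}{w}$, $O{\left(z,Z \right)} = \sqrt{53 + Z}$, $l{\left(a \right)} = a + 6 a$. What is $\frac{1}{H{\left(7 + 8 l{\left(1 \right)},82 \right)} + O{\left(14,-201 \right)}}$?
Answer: $- \frac{3}{73} - \frac{i \sqrt{37}}{146} \approx -0.041096 - 0.041663 i$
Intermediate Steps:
$l{\left(a \right)} = 7 a$
$H{\left(w,P \right)} = -12$ ($H{\left(w,P \right)} = - 6 \frac{w 2}{w} = - 6 \frac{2 w}{w} = \left(-6\right) 2 = -12$)
$\frac{1}{H{\left(7 + 8 l{\left(1 \right)},82 \right)} + O{\left(14,-201 \right)}} = \frac{1}{-12 + \sqrt{53 - 201}} = \frac{1}{-12 + \sqrt{-148}} = \frac{1}{-12 + 2 i \sqrt{37}}$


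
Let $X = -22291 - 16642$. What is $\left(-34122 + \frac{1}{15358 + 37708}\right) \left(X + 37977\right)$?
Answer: $\frac{865523228378}{26533} \approx 3.2621 \cdot 10^{7}$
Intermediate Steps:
$X = -38933$ ($X = -22291 - 16642 = -38933$)
$\left(-34122 + \frac{1}{15358 + 37708}\right) \left(X + 37977\right) = \left(-34122 + \frac{1}{15358 + 37708}\right) \left(-38933 + 37977\right) = \left(-34122 + \frac{1}{53066}\right) \left(-956\right) = \left(- \frac{1810718051}{53066}\right) \left(-956\right) = \frac{865523228378}{26533}$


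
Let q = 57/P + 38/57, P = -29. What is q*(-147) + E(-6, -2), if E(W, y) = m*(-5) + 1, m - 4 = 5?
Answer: 4261/29 ≈ 146.93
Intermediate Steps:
m = 9 (m = 4 + 5 = 9)
E(W, y) = -44 (E(W, y) = 9*(-5) + 1 = -45 + 1 = -44)
q = -113/87 (q = 57/(-29) + 38/57 = 57*(-1/29) + 38*(1/57) = -57/29 + ⅔ = -113/87 ≈ -1.2989)
q*(-147) + E(-6, -2) = -113/87*(-147) - 44 = 5537/29 - 44 = 4261/29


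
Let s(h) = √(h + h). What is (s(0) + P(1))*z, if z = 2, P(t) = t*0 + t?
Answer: 2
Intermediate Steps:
s(h) = √2*√h (s(h) = √(2*h) = √2*√h)
P(t) = t (P(t) = 0 + t = t)
(s(0) + P(1))*z = (√2*√0 + 1)*2 = (√2*0 + 1)*2 = (0 + 1)*2 = 1*2 = 2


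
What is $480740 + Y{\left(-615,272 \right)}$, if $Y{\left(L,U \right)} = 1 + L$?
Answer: $480126$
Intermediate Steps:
$480740 + Y{\left(-615,272 \right)} = 480740 + \left(1 - 615\right) = 480740 - 614 = 480126$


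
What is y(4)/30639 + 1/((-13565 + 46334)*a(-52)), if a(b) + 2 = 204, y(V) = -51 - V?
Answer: -121344317/67603298994 ≈ -0.0017949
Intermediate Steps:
a(b) = 202 (a(b) = -2 + 204 = 202)
y(4)/30639 + 1/((-13565 + 46334)*a(-52)) = (-51 - 1*4)/30639 + 1/((-13565 + 46334)*202) = (-51 - 4)*(1/30639) + (1/202)/32769 = -55*1/30639 + (1/32769)*(1/202) = -55/30639 + 1/6619338 = -121344317/67603298994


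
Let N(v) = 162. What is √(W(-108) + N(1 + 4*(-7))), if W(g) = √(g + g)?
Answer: √(162 + 6*I*√6) ≈ 12.741 + 0.57676*I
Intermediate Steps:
W(g) = √2*√g (W(g) = √(2*g) = √2*√g)
√(W(-108) + N(1 + 4*(-7))) = √(√2*√(-108) + 162) = √(√2*(6*I*√3) + 162) = √(6*I*√6 + 162) = √(162 + 6*I*√6)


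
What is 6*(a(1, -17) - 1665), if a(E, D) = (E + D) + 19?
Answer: -9972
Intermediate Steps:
a(E, D) = 19 + D + E (a(E, D) = (D + E) + 19 = 19 + D + E)
6*(a(1, -17) - 1665) = 6*((19 - 17 + 1) - 1665) = 6*(3 - 1665) = 6*(-1662) = -9972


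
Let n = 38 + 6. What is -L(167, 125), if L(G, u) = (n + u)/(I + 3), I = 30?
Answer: -169/33 ≈ -5.1212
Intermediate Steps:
n = 44
L(G, u) = 4/3 + u/33 (L(G, u) = (44 + u)/(30 + 3) = (44 + u)/33 = (44 + u)*(1/33) = 4/3 + u/33)
-L(167, 125) = -(4/3 + (1/33)*125) = -(4/3 + 125/33) = -1*169/33 = -169/33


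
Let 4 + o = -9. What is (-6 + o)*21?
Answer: -399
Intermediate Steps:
o = -13 (o = -4 - 9 = -13)
(-6 + o)*21 = (-6 - 13)*21 = -19*21 = -399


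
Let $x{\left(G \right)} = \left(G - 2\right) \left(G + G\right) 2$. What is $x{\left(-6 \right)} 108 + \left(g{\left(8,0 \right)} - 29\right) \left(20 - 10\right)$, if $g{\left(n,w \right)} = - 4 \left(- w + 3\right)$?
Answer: $20326$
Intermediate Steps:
$x{\left(G \right)} = 4 G \left(-2 + G\right)$ ($x{\left(G \right)} = \left(-2 + G\right) 2 G 2 = 2 G \left(-2 + G\right) 2 = 4 G \left(-2 + G\right)$)
$g{\left(n,w \right)} = -12 + 4 w$ ($g{\left(n,w \right)} = - 4 \left(3 - w\right) = -12 + 4 w$)
$x{\left(-6 \right)} 108 + \left(g{\left(8,0 \right)} - 29\right) \left(20 - 10\right) = 4 \left(-6\right) \left(-2 - 6\right) 108 + \left(\left(-12 + 4 \cdot 0\right) - 29\right) \left(20 - 10\right) = 4 \left(-6\right) \left(-8\right) 108 + \left(\left(-12 + 0\right) - 29\right) 10 = 192 \cdot 108 + \left(-12 - 29\right) 10 = 20736 - 410 = 20326$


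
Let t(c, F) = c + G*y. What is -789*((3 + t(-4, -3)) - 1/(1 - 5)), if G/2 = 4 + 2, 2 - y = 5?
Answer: 115983/4 ≈ 28996.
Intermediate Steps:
y = -3 (y = 2 - 1*5 = 2 - 5 = -3)
G = 12 (G = 2*(4 + 2) = 2*6 = 12)
t(c, F) = -36 + c (t(c, F) = c + 12*(-3) = c - 36 = -36 + c)
-789*((3 + t(-4, -3)) - 1/(1 - 5)) = -789*((3 + (-36 - 4)) - 1/(1 - 5)) = -789*((3 - 40) - 1/(-4)) = -789*(-37 - 1*(-1/4)) = -789*(-37 + 1/4) = -789*(-147/4) = 115983/4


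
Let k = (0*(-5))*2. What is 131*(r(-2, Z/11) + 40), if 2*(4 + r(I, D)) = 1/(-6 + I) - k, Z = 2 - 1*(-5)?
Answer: 75325/16 ≈ 4707.8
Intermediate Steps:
Z = 7 (Z = 2 + 5 = 7)
k = 0 (k = 0*2 = 0)
r(I, D) = -4 + 1/(2*(-6 + I)) (r(I, D) = -4 + (1/(-6 + I) - 1*0)/2 = -4 + (1/(-6 + I) + 0)/2 = -4 + 1/(2*(-6 + I)))
131*(r(-2, Z/11) + 40) = 131*((49 - 8*(-2))/(2*(-6 - 2)) + 40) = 131*((½)*(49 + 16)/(-8) + 40) = 131*((½)*(-⅛)*65 + 40) = 131*(-65/16 + 40) = 131*(575/16) = 75325/16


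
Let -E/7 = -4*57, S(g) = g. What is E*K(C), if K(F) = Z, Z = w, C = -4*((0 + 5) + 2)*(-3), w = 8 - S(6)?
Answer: 3192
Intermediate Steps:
E = 1596 (E = -(-28)*57 = -7*(-228) = 1596)
w = 2 (w = 8 - 1*6 = 8 - 6 = 2)
C = 84 (C = -4*(5 + 2)*(-3) = -28*(-3) = -4*(-21) = 84)
Z = 2
K(F) = 2
E*K(C) = 1596*2 = 3192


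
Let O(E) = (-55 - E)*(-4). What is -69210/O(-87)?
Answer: 34605/64 ≈ 540.70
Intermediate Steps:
O(E) = 220 + 4*E
-69210/O(-87) = -69210/(220 + 4*(-87)) = -69210/(220 - 348) = -69210/(-128) = -69210*(-1/128) = 34605/64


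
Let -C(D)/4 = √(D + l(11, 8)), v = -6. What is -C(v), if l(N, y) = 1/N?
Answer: 4*I*√715/11 ≈ 9.7234*I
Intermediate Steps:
C(D) = -4*√(1/11 + D) (C(D) = -4*√(D + 1/11) = -4*√(1/11 + D))
-C(v) = -(-4)*√(11 + 121*(-6))/11 = -(-4)*√(11 - 726)/11 = -(-4)*√(-715)/11 = -(-4)*I*√715/11 = 4*I*√715/11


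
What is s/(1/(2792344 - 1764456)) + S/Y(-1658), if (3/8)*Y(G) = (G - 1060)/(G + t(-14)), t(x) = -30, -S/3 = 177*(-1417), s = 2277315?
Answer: 706929130658139/302 ≈ 2.3408e+12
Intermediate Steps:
S = 752427 (S = -531*(-1417) = -3*(-250809) = 752427)
Y(G) = 8*(-1060 + G)/(3*(-30 + G)) (Y(G) = 8*((G - 1060)/(G - 30))/3 = 8*((-1060 + G)/(-30 + G))/3 = 8*(-1060 + G)/(3*(-30 + G)))
s/(1/(2792344 - 1764456)) + S/Y(-1658) = 2277315/(1/(2792344 - 1764456)) + 752427/((8*(-1060 - 1658)/(3*(-30 - 1658)))) = 2277315/(1/1027888) + 752427/(((8/3)*(-2718)/(-1688))) = 2277315/(1/1027888) + 752427/(((8/3)*(-1/1688)*(-2718))) = 2277315*1027888 + 752427/(906/211) = 2340824760720 + 752427*(211/906) = 2340824760720 + 52920699/302 = 706929130658139/302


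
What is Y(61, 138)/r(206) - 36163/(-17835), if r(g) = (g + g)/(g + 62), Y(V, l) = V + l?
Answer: 8328236/63345 ≈ 131.47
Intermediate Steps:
r(g) = 2*g/(62 + g) (r(g) = (2*g)/(62 + g) = 2*g/(62 + g))
Y(61, 138)/r(206) - 36163/(-17835) = (61 + 138)/((2*206/(62 + 206))) - 36163/(-17835) = 199/((2*206/268)) - 36163*(-1/17835) = 199/((2*206*(1/268))) + 1247/615 = 199/(103/67) + 1247/615 = 199*(67/103) + 1247/615 = 13333/103 + 1247/615 = 8328236/63345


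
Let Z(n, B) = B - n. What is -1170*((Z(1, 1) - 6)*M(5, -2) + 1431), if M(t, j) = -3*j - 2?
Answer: -1646190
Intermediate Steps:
M(t, j) = -2 - 3*j
-1170*((Z(1, 1) - 6)*M(5, -2) + 1431) = -1170*(((1 - 1*1) - 6)*(-2 - 3*(-2)) + 1431) = -1170*(((1 - 1) - 6)*(-2 + 6) + 1431) = -1170*((0 - 6)*4 + 1431) = -1170*(-6*4 + 1431) = -1170*(-24 + 1431) = -1170*1407 = -1646190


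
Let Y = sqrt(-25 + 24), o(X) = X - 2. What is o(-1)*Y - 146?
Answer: -146 - 3*I ≈ -146.0 - 3.0*I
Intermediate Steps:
o(X) = -2 + X
Y = I (Y = sqrt(-1) = I ≈ 1.0*I)
o(-1)*Y - 146 = (-2 - 1)*I - 146 = -3*I - 146 = -146 - 3*I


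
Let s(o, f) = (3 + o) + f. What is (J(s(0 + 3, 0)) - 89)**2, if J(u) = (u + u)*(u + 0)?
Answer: 289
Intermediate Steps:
s(o, f) = 3 + f + o
J(u) = 2*u**2 (J(u) = (2*u)*u = 2*u**2)
(J(s(0 + 3, 0)) - 89)**2 = (2*(3 + 0 + (0 + 3))**2 - 89)**2 = (2*(3 + 0 + 3)**2 - 89)**2 = (2*6**2 - 89)**2 = (2*36 - 89)**2 = (72 - 89)**2 = (-17)**2 = 289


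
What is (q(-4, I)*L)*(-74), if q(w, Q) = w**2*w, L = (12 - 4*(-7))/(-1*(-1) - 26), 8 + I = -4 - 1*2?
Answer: -37888/5 ≈ -7577.6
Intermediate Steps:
I = -14 (I = -8 + (-4 - 1*2) = -8 + (-4 - 2) = -8 - 6 = -14)
L = -8/5 (L = (12 + 28)/(1 - 26) = 40/(-25) = 40*(-1/25) = -8/5 ≈ -1.6000)
q(w, Q) = w**3
(q(-4, I)*L)*(-74) = ((-4)**3*(-8/5))*(-74) = -64*(-8/5)*(-74) = (512/5)*(-74) = -37888/5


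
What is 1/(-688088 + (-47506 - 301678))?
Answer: -1/1037272 ≈ -9.6407e-7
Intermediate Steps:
1/(-688088 + (-47506 - 301678)) = 1/(-688088 - 349184) = 1/(-1037272) = -1/1037272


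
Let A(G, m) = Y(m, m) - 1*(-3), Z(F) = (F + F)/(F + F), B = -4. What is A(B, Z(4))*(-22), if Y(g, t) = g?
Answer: -88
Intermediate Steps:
Z(F) = 1 (Z(F) = (2*F)/((2*F)) = (2*F)*(1/(2*F)) = 1)
A(G, m) = 3 + m (A(G, m) = m - 1*(-3) = m + 3 = 3 + m)
A(B, Z(4))*(-22) = (3 + 1)*(-22) = 4*(-22) = -88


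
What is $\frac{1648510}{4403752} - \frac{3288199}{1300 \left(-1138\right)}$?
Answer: $\frac{2114902327081}{814363838600} \approx 2.597$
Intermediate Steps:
$\frac{1648510}{4403752} - \frac{3288199}{1300 \left(-1138\right)} = 1648510 \cdot \frac{1}{4403752} - \frac{3288199}{-1479400} = \frac{824255}{2201876} - - \frac{3288199}{1479400} = \frac{824255}{2201876} + \frac{3288199}{1479400} = \frac{2114902327081}{814363838600}$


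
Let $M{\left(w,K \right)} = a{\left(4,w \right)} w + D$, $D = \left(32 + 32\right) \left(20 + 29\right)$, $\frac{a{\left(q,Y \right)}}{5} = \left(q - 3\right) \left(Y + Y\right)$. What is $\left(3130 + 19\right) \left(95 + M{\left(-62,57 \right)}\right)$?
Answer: $131221979$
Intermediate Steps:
$a{\left(q,Y \right)} = 10 Y \left(-3 + q\right)$ ($a{\left(q,Y \right)} = 5 \left(q - 3\right) \left(Y + Y\right) = 5 \left(-3 + q\right) 2 Y = 5 \cdot 2 Y \left(-3 + q\right) = 10 Y \left(-3 + q\right)$)
$D = 3136$ ($D = 64 \cdot 49 = 3136$)
$M{\left(w,K \right)} = 3136 + 10 w^{2}$ ($M{\left(w,K \right)} = 10 w \left(-3 + 4\right) w + 3136 = 10 w 1 w + 3136 = 10 w w + 3136 = 10 w^{2} + 3136 = 3136 + 10 w^{2}$)
$\left(3130 + 19\right) \left(95 + M{\left(-62,57 \right)}\right) = \left(3130 + 19\right) \left(95 + \left(3136 + 10 \left(-62\right)^{2}\right)\right) = 3149 \left(95 + \left(3136 + 10 \cdot 3844\right)\right) = 3149 \left(95 + \left(3136 + 38440\right)\right) = 3149 \left(95 + 41576\right) = 3149 \cdot 41671 = 131221979$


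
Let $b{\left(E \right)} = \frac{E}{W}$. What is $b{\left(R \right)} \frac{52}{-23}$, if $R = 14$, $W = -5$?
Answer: $\frac{728}{115} \approx 6.3304$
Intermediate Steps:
$b{\left(E \right)} = - \frac{E}{5}$ ($b{\left(E \right)} = \frac{E}{-5} = E \left(- \frac{1}{5}\right) = - \frac{E}{5}$)
$b{\left(R \right)} \frac{52}{-23} = \left(- \frac{1}{5}\right) 14 \frac{52}{-23} = - \frac{14 \cdot 52 \left(- \frac{1}{23}\right)}{5} = \left(- \frac{14}{5}\right) \left(- \frac{52}{23}\right) = \frac{728}{115}$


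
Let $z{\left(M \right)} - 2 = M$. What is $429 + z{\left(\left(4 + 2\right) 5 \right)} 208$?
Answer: $7085$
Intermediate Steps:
$z{\left(M \right)} = 2 + M$
$429 + z{\left(\left(4 + 2\right) 5 \right)} 208 = 429 + \left(2 + \left(4 + 2\right) 5\right) 208 = 429 + \left(2 + 6 \cdot 5\right) 208 = 429 + \left(2 + 30\right) 208 = 429 + 32 \cdot 208 = 429 + 6656 = 7085$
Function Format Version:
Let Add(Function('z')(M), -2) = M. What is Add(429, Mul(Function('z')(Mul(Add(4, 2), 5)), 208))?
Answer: 7085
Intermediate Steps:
Function('z')(M) = Add(2, M)
Add(429, Mul(Function('z')(Mul(Add(4, 2), 5)), 208)) = Add(429, Mul(Add(2, Mul(Add(4, 2), 5)), 208)) = Add(429, Mul(Add(2, Mul(6, 5)), 208)) = Add(429, Mul(Add(2, 30), 208)) = Add(429, Mul(32, 208)) = Add(429, 6656) = 7085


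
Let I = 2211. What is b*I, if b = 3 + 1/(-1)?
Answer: 4422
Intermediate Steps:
b = 2 (b = 3 + 1*(-1) = 3 - 1 = 2)
b*I = 2*2211 = 4422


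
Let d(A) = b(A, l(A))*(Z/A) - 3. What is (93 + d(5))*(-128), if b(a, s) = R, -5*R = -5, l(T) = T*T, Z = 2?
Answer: -57856/5 ≈ -11571.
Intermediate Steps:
l(T) = T²
R = 1 (R = -⅕*(-5) = 1)
b(a, s) = 1
d(A) = -3 + 2/A (d(A) = 1*(2/A) - 3 = 2/A - 3 = -3 + 2/A)
(93 + d(5))*(-128) = (93 + (-3 + 2/5))*(-128) = (93 + (-3 + 2*(⅕)))*(-128) = (93 + (-3 + ⅖))*(-128) = (93 - 13/5)*(-128) = (452/5)*(-128) = -57856/5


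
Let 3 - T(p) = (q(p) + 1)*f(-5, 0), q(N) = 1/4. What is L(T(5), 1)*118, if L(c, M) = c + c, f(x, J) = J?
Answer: 708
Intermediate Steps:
q(N) = ¼ (q(N) = 1*(¼) = ¼)
T(p) = 3 (T(p) = 3 - (¼ + 1)*0 = 3 - 5*0/4 = 3 - 1*0 = 3 + 0 = 3)
L(c, M) = 2*c
L(T(5), 1)*118 = (2*3)*118 = 6*118 = 708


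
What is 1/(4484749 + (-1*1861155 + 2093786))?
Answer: 1/4717380 ≈ 2.1198e-7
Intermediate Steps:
1/(4484749 + (-1*1861155 + 2093786)) = 1/(4484749 + (-1861155 + 2093786)) = 1/(4484749 + 232631) = 1/4717380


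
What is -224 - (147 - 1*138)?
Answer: -233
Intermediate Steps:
-224 - (147 - 1*138) = -224 - (147 - 138) = -224 - 1*9 = -224 - 9 = -233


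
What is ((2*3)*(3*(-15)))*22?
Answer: -5940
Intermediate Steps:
((2*3)*(3*(-15)))*22 = (6*(-45))*22 = -270*22 = -5940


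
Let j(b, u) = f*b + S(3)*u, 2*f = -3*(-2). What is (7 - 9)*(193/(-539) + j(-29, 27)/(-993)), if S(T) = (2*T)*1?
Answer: 154716/178409 ≈ 0.86720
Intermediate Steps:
f = 3 (f = (-3*(-2))/2 = (½)*6 = 3)
S(T) = 2*T
j(b, u) = 3*b + 6*u (j(b, u) = 3*b + (2*3)*u = 3*b + 6*u)
(7 - 9)*(193/(-539) + j(-29, 27)/(-993)) = (7 - 9)*(193/(-539) + (3*(-29) + 6*27)/(-993)) = -2*(193*(-1/539) + (-87 + 162)*(-1/993)) = -2*(-193/539 + 75*(-1/993)) = -2*(-193/539 - 25/331) = -2*(-77358/178409) = 154716/178409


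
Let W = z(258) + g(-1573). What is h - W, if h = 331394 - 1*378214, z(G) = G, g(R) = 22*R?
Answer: -12472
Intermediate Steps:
W = -34348 (W = 258 + 22*(-1573) = 258 - 34606 = -34348)
h = -46820 (h = 331394 - 378214 = -46820)
h - W = -46820 - 1*(-34348) = -46820 + 34348 = -12472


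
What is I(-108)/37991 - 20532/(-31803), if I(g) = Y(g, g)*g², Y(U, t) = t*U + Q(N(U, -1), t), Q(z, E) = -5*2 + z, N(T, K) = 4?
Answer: 1441772456516/402742591 ≈ 3579.9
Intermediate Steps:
Q(z, E) = -10 + z
Y(U, t) = -6 + U*t (Y(U, t) = t*U + (-10 + 4) = U*t - 6 = -6 + U*t)
I(g) = g²*(-6 + g²) (I(g) = (-6 + g*g)*g² = (-6 + g²)*g² = g²*(-6 + g²))
I(-108)/37991 - 20532/(-31803) = ((-108)²*(-6 + (-108)²))/37991 - 20532/(-31803) = (11664*(-6 + 11664))*(1/37991) - 20532*(-1/31803) = (11664*11658)*(1/37991) + 6844/10601 = 135978912*(1/37991) + 6844/10601 = 135978912/37991 + 6844/10601 = 1441772456516/402742591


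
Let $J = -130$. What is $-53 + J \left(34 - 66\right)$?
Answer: $4107$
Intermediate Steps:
$-53 + J \left(34 - 66\right) = -53 - 130 \left(34 - 66\right) = -53 - -4160 = -53 + 4160 = 4107$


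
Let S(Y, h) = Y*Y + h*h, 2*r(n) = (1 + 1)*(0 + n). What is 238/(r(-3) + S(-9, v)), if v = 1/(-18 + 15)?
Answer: 2142/703 ≈ 3.0469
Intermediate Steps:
r(n) = n (r(n) = ((1 + 1)*(0 + n))/2 = (2*n)/2 = n)
v = -1/3 (v = 1/(-3) = -1/3 ≈ -0.33333)
S(Y, h) = Y**2 + h**2
238/(r(-3) + S(-9, v)) = 238/(-3 + ((-9)**2 + (-1/3)**2)) = 238/(-3 + (81 + 1/9)) = 238/(-3 + 730/9) = 238/(703/9) = 238*(9/703) = 2142/703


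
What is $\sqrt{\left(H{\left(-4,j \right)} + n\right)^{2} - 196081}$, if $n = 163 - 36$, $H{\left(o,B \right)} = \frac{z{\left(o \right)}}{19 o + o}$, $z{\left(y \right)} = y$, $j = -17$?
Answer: $\frac{i \sqrt{71975719}}{20} \approx 424.19 i$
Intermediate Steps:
$H{\left(o,B \right)} = \frac{1}{20}$ ($H{\left(o,B \right)} = \frac{o}{19 o + o} = \frac{o}{20 o} = o \frac{1}{20 o} = \frac{1}{20}$)
$n = 127$ ($n = 163 - 36 = 127$)
$\sqrt{\left(H{\left(-4,j \right)} + n\right)^{2} - 196081} = \sqrt{\left(\frac{1}{20} + 127\right)^{2} - 196081} = \sqrt{\left(\frac{2541}{20}\right)^{2} - 196081} = \sqrt{\frac{6456681}{400} - 196081} = \sqrt{- \frac{71975719}{400}} = \frac{i \sqrt{71975719}}{20}$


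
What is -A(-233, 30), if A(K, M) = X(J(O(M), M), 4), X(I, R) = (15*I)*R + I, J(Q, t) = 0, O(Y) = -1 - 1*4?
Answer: 0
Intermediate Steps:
O(Y) = -5 (O(Y) = -1 - 4 = -5)
X(I, R) = I + 15*I*R (X(I, R) = 15*I*R + I = I + 15*I*R)
A(K, M) = 0 (A(K, M) = 0*(1 + 15*4) = 0*(1 + 60) = 0*61 = 0)
-A(-233, 30) = -1*0 = 0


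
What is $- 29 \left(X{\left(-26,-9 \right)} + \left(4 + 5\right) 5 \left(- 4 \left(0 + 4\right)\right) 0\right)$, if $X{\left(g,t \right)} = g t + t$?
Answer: $-6525$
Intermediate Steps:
$X{\left(g,t \right)} = t + g t$
$- 29 \left(X{\left(-26,-9 \right)} + \left(4 + 5\right) 5 \left(- 4 \left(0 + 4\right)\right) 0\right) = - 29 \left(- 9 \left(1 - 26\right) + \left(4 + 5\right) 5 \left(- 4 \left(0 + 4\right)\right) 0\right) = - 29 \left(\left(-9\right) \left(-25\right) + 9 \cdot 5 \left(\left(-4\right) 4\right) 0\right) = - 29 \left(225 + 45 \left(-16\right) 0\right) = - 29 \left(225 - 0\right) = - 29 \left(225 + 0\right) = \left(-29\right) 225 = -6525$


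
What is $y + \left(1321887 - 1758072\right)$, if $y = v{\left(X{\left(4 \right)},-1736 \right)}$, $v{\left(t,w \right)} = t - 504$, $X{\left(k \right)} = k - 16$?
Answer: $-436701$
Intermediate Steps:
$X{\left(k \right)} = -16 + k$
$v{\left(t,w \right)} = -504 + t$
$y = -516$ ($y = -504 + \left(-16 + 4\right) = -504 - 12 = -516$)
$y + \left(1321887 - 1758072\right) = -516 + \left(1321887 - 1758072\right) = -516 - 436185 = -436701$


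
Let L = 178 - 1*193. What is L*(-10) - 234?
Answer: -84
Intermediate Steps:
L = -15 (L = 178 - 193 = -15)
L*(-10) - 234 = -15*(-10) - 234 = 150 - 234 = -84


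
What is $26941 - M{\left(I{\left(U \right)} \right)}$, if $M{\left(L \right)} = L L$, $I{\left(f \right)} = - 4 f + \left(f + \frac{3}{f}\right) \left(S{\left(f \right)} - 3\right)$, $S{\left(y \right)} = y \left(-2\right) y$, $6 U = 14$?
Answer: $\frac{835481765}{35721} \approx 23389.0$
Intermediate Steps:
$U = \frac{7}{3}$ ($U = \frac{1}{6} \cdot 14 = \frac{7}{3} \approx 2.3333$)
$S{\left(y \right)} = - 2 y^{2}$ ($S{\left(y \right)} = - 2 y y = - 2 y^{2}$)
$I{\left(f \right)} = - 4 f + \left(-3 - 2 f^{2}\right) \left(f + \frac{3}{f}\right)$ ($I{\left(f \right)} = - 4 f + \left(f + \frac{3}{f}\right) \left(- 2 f^{2} - 3\right) = - 4 f + \left(f + \frac{3}{f}\right) \left(-3 - 2 f^{2}\right) = - 4 f + \left(-3 - 2 f^{2}\right) \left(f + \frac{3}{f}\right)$)
$M{\left(L \right)} = L^{2}$
$26941 - M{\left(I{\left(U \right)} \right)} = 26941 - \left(\left(-13\right) \frac{7}{3} - \frac{9}{\frac{7}{3}} - 2 \left(\frac{7}{3}\right)^{3}\right)^{2} = 26941 - \left(- \frac{91}{3} - \frac{27}{7} - \frac{686}{27}\right)^{2} = 26941 - \left(- \frac{11264}{189}\right)^{2} = 26941 - \frac{126877696}{35721} = \frac{835481765}{35721}$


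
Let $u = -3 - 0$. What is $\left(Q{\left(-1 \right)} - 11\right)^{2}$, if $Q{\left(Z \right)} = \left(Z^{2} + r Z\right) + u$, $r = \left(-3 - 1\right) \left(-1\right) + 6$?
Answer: $529$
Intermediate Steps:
$r = 10$ ($r = \left(-4\right) \left(-1\right) + 6 = 4 + 6 = 10$)
$u = -3$ ($u = -3 + 0 = -3$)
$Q{\left(Z \right)} = -3 + Z^{2} + 10 Z$ ($Q{\left(Z \right)} = \left(Z^{2} + 10 Z\right) - 3 = -3 + Z^{2} + 10 Z$)
$\left(Q{\left(-1 \right)} - 11\right)^{2} = \left(\left(-3 + \left(-1\right)^{2} + 10 \left(-1\right)\right) - 11\right)^{2} = \left(\left(-3 + 1 - 10\right) - 11\right)^{2} = \left(-12 - 11\right)^{2} = \left(-23\right)^{2} = 529$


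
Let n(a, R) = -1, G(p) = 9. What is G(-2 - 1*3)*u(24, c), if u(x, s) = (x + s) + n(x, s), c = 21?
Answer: 396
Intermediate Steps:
u(x, s) = -1 + s + x (u(x, s) = (x + s) - 1 = (s + x) - 1 = -1 + s + x)
G(-2 - 1*3)*u(24, c) = 9*(-1 + 21 + 24) = 9*44 = 396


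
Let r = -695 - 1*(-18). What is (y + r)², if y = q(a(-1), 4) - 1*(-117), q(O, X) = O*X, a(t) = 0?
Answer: 313600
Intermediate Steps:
r = -677 (r = -695 + 18 = -677)
y = 117 (y = 0*4 - 1*(-117) = 0 + 117 = 117)
(y + r)² = (117 - 677)² = (-560)² = 313600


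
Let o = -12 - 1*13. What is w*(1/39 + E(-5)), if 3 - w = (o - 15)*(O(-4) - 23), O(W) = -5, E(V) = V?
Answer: 216698/39 ≈ 5556.4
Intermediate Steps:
o = -25 (o = -12 - 13 = -25)
w = -1117 (w = 3 - (-25 - 15)*(-5 - 23) = 3 - (-40)*(-28) = 3 - 1*1120 = 3 - 1120 = -1117)
w*(1/39 + E(-5)) = -1117*(1/39 - 5) = -1117*(-194/39) = 216698/39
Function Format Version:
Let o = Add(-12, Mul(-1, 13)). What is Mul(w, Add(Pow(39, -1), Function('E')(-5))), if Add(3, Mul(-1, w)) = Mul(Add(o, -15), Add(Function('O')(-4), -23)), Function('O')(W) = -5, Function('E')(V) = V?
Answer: Rational(216698, 39) ≈ 5556.4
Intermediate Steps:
o = -25 (o = Add(-12, -13) = -25)
w = -1117 (w = Add(3, Mul(-1, Mul(Add(-25, -15), Add(-5, -23)))) = Add(3, Mul(-1, Mul(-40, -28))) = Add(3, Mul(-1, 1120)) = Add(3, -1120) = -1117)
Mul(w, Add(Pow(39, -1), Function('E')(-5))) = Mul(-1117, Add(Pow(39, -1), -5)) = Mul(-1117, Add(Rational(1, 39), -5)) = Mul(-1117, Rational(-194, 39)) = Rational(216698, 39)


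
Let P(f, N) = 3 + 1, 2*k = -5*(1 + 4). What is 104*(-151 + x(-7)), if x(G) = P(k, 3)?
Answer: -15288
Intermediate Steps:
k = -25/2 (k = (-5*(1 + 4))/2 = (-5*5)/2 = (1/2)*(-25) = -25/2 ≈ -12.500)
P(f, N) = 4
x(G) = 4
104*(-151 + x(-7)) = 104*(-151 + 4) = 104*(-147) = -15288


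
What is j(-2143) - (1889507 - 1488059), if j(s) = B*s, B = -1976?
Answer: 3833120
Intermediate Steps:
j(s) = -1976*s
j(-2143) - (1889507 - 1488059) = -1976*(-2143) - (1889507 - 1488059) = 4234568 - 1*401448 = 4234568 - 401448 = 3833120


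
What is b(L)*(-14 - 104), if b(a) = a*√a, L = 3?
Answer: -354*√3 ≈ -613.15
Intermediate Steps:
b(a) = a^(3/2)
b(L)*(-14 - 104) = 3^(3/2)*(-14 - 104) = (3*√3)*(-118) = -354*√3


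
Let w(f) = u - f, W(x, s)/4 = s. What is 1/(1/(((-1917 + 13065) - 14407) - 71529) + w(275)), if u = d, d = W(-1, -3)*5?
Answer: -74788/25053981 ≈ -0.0029851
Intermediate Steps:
W(x, s) = 4*s
d = -60 (d = (4*(-3))*5 = -12*5 = -60)
u = -60
w(f) = -60 - f
1/(1/(((-1917 + 13065) - 14407) - 71529) + w(275)) = 1/(1/(((-1917 + 13065) - 14407) - 71529) + (-60 - 1*275)) = 1/(1/((11148 - 14407) - 71529) + (-60 - 275)) = 1/(1/(-3259 - 71529) - 335) = 1/(1/(-74788) - 335) = 1/(-1/74788 - 335) = 1/(-25053981/74788) = -74788/25053981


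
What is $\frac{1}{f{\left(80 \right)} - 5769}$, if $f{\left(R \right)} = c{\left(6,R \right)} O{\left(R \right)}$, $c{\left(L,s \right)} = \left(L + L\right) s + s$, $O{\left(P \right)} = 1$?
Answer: $- \frac{1}{4729} \approx -0.00021146$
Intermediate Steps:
$c{\left(L,s \right)} = s + 2 L s$ ($c{\left(L,s \right)} = 2 L s + s = s + 2 L s$)
$f{\left(R \right)} = 13 R$ ($f{\left(R \right)} = R \left(1 + 2 \cdot 6\right) 1 = R \left(1 + 12\right) 1 = R 13 \cdot 1 = 13 R 1 = 13 R$)
$\frac{1}{f{\left(80 \right)} - 5769} = \frac{1}{13 \cdot 80 - 5769} = \frac{1}{1040 - 5769} = \frac{1}{-4729} = - \frac{1}{4729}$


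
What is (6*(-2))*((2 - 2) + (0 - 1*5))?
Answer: 60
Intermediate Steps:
(6*(-2))*((2 - 2) + (0 - 1*5)) = -12*(0 + (0 - 5)) = -12*(0 - 5) = -12*(-5) = 60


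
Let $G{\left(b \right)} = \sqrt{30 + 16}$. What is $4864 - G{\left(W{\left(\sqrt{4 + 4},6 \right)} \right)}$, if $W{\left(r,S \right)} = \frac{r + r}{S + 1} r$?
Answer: $4864 - \sqrt{46} \approx 4857.2$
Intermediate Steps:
$W{\left(r,S \right)} = \frac{2 r^{2}}{1 + S}$ ($W{\left(r,S \right)} = \frac{2 r}{1 + S} r = \frac{2 r^{2}}{1 + S}$)
$G{\left(b \right)} = \sqrt{46}$
$4864 - G{\left(W{\left(\sqrt{4 + 4},6 \right)} \right)} = 4864 - \sqrt{46}$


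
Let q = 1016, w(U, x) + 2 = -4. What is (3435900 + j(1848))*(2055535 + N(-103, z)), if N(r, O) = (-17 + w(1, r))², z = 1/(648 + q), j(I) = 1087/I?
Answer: 1631883678113296/231 ≈ 7.0644e+12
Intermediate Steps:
w(U, x) = -6 (w(U, x) = -2 - 4 = -6)
z = 1/1664 (z = 1/(648 + 1016) = 1/1664 ≈ 0.00060096)
N(r, O) = 529 (N(r, O) = (-17 - 6)² = (-23)² = 529)
(3435900 + j(1848))*(2055535 + N(-103, z)) = (3435900 + 1087/1848)*(2055535 + 529) = (3435900 + 1087*(1/1848))*2056064 = (3435900 + 1087/1848)*2056064 = (6349544287/1848)*2056064 = 1631883678113296/231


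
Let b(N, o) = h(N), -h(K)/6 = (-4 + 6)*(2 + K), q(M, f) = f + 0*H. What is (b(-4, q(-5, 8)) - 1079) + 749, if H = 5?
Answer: -306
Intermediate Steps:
q(M, f) = f (q(M, f) = f + 0*5 = f + 0 = f)
h(K) = -24 - 12*K (h(K) = -6*(-4 + 6)*(2 + K) = -12*(2 + K) = -6*(4 + 2*K) = -24 - 12*K)
b(N, o) = -24 - 12*N
(b(-4, q(-5, 8)) - 1079) + 749 = ((-24 - 12*(-4)) - 1079) + 749 = ((-24 + 48) - 1079) + 749 = (24 - 1079) + 749 = -1055 + 749 = -306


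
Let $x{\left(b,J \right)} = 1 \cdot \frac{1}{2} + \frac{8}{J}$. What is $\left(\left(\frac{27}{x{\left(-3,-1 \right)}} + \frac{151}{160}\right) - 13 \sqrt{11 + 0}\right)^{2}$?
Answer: $\frac{1910841}{1024} + \frac{1105 \sqrt{11}}{16} \approx 2095.1$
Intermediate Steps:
$x{\left(b,J \right)} = \frac{1}{2} + \frac{8}{J}$ ($x{\left(b,J \right)} = 1 \cdot \frac{1}{2} + \frac{8}{J} = \frac{1}{2} + \frac{8}{J}$)
$\left(\left(\frac{27}{x{\left(-3,-1 \right)}} + \frac{151}{160}\right) - 13 \sqrt{11 + 0}\right)^{2} = \left(\left(\frac{27}{\frac{1}{2} \frac{1}{-1} \left(16 - 1\right)} + \frac{151}{160}\right) - 13 \sqrt{11 + 0}\right)^{2} = \left(\left(\frac{27}{\frac{1}{2} \left(-1\right) 15} + 151 \cdot \frac{1}{160}\right) - 13 \sqrt{11}\right)^{2} = \left(\left(\frac{27}{- \frac{15}{2}} + \frac{151}{160}\right) - 13 \sqrt{11}\right)^{2} = \left(\left(27 \left(- \frac{2}{15}\right) + \frac{151}{160}\right) - 13 \sqrt{11}\right)^{2} = \left(\left(- \frac{18}{5} + \frac{151}{160}\right) - 13 \sqrt{11}\right)^{2} = \left(- \frac{85}{32} - 13 \sqrt{11}\right)^{2}$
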